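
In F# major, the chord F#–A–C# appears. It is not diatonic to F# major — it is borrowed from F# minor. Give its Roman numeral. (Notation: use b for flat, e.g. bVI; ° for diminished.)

The root F# is the diatonic 1st degree of F# major; the borrowing shows in the chord quality. The diatonic chord on degree 1 would be F# (I), but F#–A–C# is the minor chord from F# minor. As a borrowed chord it is labeled i.

i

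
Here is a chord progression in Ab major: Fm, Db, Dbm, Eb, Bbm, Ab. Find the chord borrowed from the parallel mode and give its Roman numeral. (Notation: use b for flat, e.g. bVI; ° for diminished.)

The diatonic triads in Ab major are Ab, Bbm, Cm, Db, Eb, Fm, Gdim. Of the given chords, Fm, Db, Eb, Bbm and Ab are diatonic. But Dbm (Db–Fb–Ab) is foreign: the diatonic IV on degree 4 is Db, whereas Dbm comes from Ab minor. It is labeled iv.

iv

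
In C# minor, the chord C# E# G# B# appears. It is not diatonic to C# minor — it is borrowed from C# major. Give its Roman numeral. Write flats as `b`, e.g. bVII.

C# is scale degree 1 in C# minor. The diatonic chord on degree 1 would be C#m (i), but C#–E#–G#–B# is the major-seventh chord from C# major. As a borrowed chord it is labeled Imaj7.

Imaj7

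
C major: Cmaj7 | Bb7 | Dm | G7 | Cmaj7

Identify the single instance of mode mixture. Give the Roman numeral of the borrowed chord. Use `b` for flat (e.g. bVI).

The diatonic triads in C major are C, Dm, Em, F, G, Am, Bdim. Cmaj7, Dm and G7 all belong to that set. But Bb7 (Bb–D–F–Ab) is foreign: the diatonic vii° on degree 7 is Bdim, whereas Bb7 comes from C minor. It is labeled bVII7.

bVII7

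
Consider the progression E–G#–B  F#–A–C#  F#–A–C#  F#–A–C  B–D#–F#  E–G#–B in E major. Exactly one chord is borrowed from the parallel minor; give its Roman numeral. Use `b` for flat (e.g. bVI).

ii°

The diatonic triads in E major are E, F#m, G#m, A, B, C#m, D#dim. Of the given chords, E–G#–B = E, F#–A–C# = F#m and B–D#–F# = B are diatonic. F#–A–C doesn't fit — on degree 2 E major would have F#m (ii). F#dim is the degree-2 chord of E minor, so it is the borrowed ii°.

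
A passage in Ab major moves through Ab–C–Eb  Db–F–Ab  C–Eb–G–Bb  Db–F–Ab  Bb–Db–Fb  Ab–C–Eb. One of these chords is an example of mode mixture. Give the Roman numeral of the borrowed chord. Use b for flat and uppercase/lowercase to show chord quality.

In Ab major the diatonic chords are Ab, Bbm, Cm, Db, Eb, Fm, Gdim. Ab–C–Eb = Ab, Db–F–Ab = Db and C–Eb–G–Bb = Cm7 all belong to that set. Bb–Db–Fb is not: scale degree 2 in Ab major carries Bbm (ii). In Ab minor the chord on that degree is Bbdim, so here it functions as ii°, borrowed from the parallel minor.

ii°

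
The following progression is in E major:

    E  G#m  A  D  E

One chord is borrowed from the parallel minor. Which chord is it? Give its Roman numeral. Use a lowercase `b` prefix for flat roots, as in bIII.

The diatonic triads in E major are E, F#m, G#m, A, B, C#m, D#dim. E, G#m and A are all diatonic. D (D–F#–A) doesn't fit — on degree 7 E major would have D#dim (vii°). D is the degree-7 chord of E minor, so it is the borrowed bVII.

bVII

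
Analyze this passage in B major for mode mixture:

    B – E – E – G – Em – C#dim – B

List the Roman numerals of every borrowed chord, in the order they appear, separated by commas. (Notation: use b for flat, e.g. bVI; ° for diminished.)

In B major the diatonic chords are B, C#m, D#m, E, F#, G#m, A#dim. Of the given chords, B and E are diatonic. G (G–B–D) doesn't fit — on degree 6 B major would have G#m (vi). G is the degree-6 chord of B minor, so it is the borrowed bVI. But Em (E–G–B) is foreign: the diatonic IV on degree 4 is E, whereas Em comes from B minor. It is labeled iv. C#dim (C#–E–G) doesn't fit — on degree 2 B major would have C#m (ii). C#dim is the degree-2 chord of B minor, so it is the borrowed ii°.

bVI, iv, ii°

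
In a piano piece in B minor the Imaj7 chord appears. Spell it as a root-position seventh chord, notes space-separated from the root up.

Imaj7 is built on scale degree 1, which is B in both B minor and its parallel. Stacking thirds in B major on B gives B–D#–F#–A#.

B D# F# A#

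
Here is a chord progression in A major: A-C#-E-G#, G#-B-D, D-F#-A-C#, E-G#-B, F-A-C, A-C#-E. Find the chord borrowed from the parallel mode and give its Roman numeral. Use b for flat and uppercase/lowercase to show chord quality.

In A major the diatonic chords are A, Bm, C#m, D, E, F#m, G#dim. A–C#–E–G# = Amaj7, G#–B–D = G#dim, D–F#–A–C# = Dmaj7, E–G#–B = E and A–C#–E = A are all diatonic. F–A–C is not: scale degree 6 in A major carries F#m (vi). In A minor the chord on that degree is F, so here it functions as bVI, borrowed from the parallel minor.

bVI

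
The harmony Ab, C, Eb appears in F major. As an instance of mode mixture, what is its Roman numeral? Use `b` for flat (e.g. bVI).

bIII

The root Ab is the lowered 3rd scale degree — diatonically F major has A there. Ab–C–Eb is a major chord — the form found in F minor, not the diatonic iii (Am). Borrowed into F major it is written bIII.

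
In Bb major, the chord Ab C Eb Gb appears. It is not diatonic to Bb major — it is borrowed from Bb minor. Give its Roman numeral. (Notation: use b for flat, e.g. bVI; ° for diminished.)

The root Ab is the lowered 7th scale degree — diatonically Bb major has A there. Diatonically Bb major has Adim (vii°) on that degree; Ab–C–Eb–Gb is instead the dominant-seventh chord native to Bb minor, so it takes the label bVII7.

bVII7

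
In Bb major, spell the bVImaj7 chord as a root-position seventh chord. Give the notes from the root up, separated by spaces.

Gb Bb Db F

The root of bVImaj7 is the lowered 6th degree: G becomes Gb. In Bb minor the chord on Gb is Gb–Bb–Db–F.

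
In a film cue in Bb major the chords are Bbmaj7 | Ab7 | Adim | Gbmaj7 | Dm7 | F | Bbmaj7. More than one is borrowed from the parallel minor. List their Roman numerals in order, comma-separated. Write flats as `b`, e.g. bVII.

bVII7, bVImaj7

In Bb major the diatonic chords are Bb, Cm, Dm, Eb, F, Gm, Adim. Bbmaj7, Adim, Dm7 and F are all diatonic. Ab7 (Ab–C–Eb–Gb) is not: scale degree 7 in Bb major carries Adim (vii°). In Bb minor the chord on that degree is Ab7, so here it functions as bVII7, borrowed from the parallel minor. Gbmaj7 (Gb–Bb–Db–F) is not: scale degree 6 in Bb major carries Gm (vi). In Bb minor the chord on that degree is Gbmaj7, so here it functions as bVImaj7, borrowed from the parallel minor.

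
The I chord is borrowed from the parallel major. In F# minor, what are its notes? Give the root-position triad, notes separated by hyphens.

F#-A#-C#

I is built on scale degree 1, which is F# in both F# minor and its parallel. Stacking thirds in F# major on F# gives F#–A#–C#.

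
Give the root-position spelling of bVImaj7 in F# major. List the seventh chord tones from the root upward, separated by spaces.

D F# A C#

bVImaj7 is built on the lowered scale degree 6. In F# major degree 6 is D#; lowered it becomes D. Building the major-seventh chord from the parallel minor on D: D–F#–A–C#.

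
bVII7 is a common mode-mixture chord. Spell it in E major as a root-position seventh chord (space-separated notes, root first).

The root of bVII7 is the lowered 7th degree: D# becomes D. Stacking thirds in E minor on D gives D–F#–A–C.

D F# A C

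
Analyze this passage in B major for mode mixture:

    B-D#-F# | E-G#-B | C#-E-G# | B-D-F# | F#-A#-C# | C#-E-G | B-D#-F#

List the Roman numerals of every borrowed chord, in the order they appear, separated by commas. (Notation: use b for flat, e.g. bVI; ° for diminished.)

B major has the diatonic set B, C#m, D#m, E, F#, G#m, A#dim. B–D#–F# = B, E–G#–B = E, C#–E–G# = C#m and F#–A#–C# = F# are all diatonic. B–D–F# doesn't fit — on degree 1 B major would have B (I). Bm is the degree-1 chord of B minor, so it is the borrowed i. C#–E–G is not: scale degree 2 in B major carries C#m (ii). In B minor the chord on that degree is C#dim, so here it functions as ii°, borrowed from the parallel minor.

i, ii°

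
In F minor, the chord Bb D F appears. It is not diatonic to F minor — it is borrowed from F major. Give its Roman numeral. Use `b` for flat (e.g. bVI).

The root Bb is the diatonic 4th degree of F minor; the borrowing shows in the chord quality. The diatonic chord on degree 4 would be Bbm (iv), but Bb–D–F is the major chord from F major. As a borrowed chord it is labeled IV.

IV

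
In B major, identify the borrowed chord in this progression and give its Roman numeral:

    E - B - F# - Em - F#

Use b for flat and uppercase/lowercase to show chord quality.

The diatonic triads in B major are B, C#m, D#m, E, F#, G#m, A#dim. E, B and F# are all diatonic. Em (E–G–B) is not: scale degree 4 in B major carries E (IV). In B minor the chord on that degree is Em, so here it functions as iv, borrowed from the parallel minor.

iv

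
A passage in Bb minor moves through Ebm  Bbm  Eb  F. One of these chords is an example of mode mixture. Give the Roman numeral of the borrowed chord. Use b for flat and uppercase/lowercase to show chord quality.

Bb minor has the diatonic set Bbm, Cdim, Db, Ebm, F, Gb, Ab (with V from harmonic minor). Of the given chords, Ebm, Bbm and F are diatonic. Eb (Eb–G–Bb) is not: scale degree 4 in Bb minor carries Ebm (iv). In Bb major the chord on that degree is Eb, so here it functions as IV, borrowed from the parallel major.

IV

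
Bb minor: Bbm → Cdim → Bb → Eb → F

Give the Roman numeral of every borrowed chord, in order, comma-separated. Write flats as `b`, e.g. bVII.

In Bb minor (with V from harmonic minor) the diatonic chords are Bbm, Cdim, Db, Ebm, F, Gb, Ab. Bbm, Cdim and F are all diatonic. But Bb (Bb–D–F) is foreign: the diatonic i on degree 1 is Bbm, whereas Bb comes from Bb major. It is labeled I. Eb (Eb–G–Bb) doesn't fit — on degree 4 Bb minor would have Ebm (iv). Eb is the degree-4 chord of Bb major, so it is the borrowed IV.

I, IV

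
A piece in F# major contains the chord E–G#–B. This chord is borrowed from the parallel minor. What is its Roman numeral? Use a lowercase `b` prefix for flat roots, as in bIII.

bVII

E is the lowered form of scale degree 7 in F# major (the diatonic degree 7 is E#). The diatonic chord on degree 7 would be E#dim (vii°), but E–G#–B is the major chord from F# minor. As a borrowed chord it is labeled bVII.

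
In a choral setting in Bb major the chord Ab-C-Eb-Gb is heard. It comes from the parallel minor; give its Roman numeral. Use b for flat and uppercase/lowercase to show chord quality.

Ab is the lowered form of scale degree 7 in Bb major (the diatonic degree 7 is A). Ab–C–Eb–Gb is a dominant-seventh chord — the form found in Bb minor, not the diatonic vii° (Adim). Borrowed into Bb major it is written bVII7.

bVII7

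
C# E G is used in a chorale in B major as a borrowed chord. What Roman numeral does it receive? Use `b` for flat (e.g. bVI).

ii°

C# is scale degree 2 in B major. C#–E–G is a diminished chord — the form found in B minor, not the diatonic ii (C#m). Borrowed into B major it is written ii°.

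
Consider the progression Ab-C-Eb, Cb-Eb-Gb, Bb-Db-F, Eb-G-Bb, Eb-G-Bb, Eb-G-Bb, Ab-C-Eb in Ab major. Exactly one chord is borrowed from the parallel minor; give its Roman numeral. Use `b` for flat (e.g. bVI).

The diatonic triads in Ab major are Ab, Bbm, Cm, Db, Eb, Fm, Gdim. Ab–C–Eb = Ab, Bb–Db–F = Bbm and Eb–G–Bb = Eb all belong to that set. But Cb–Eb–Gb is foreign: the diatonic iii on degree 3 is Cm, whereas Cb comes from Ab minor. It is labeled bIII.

bIII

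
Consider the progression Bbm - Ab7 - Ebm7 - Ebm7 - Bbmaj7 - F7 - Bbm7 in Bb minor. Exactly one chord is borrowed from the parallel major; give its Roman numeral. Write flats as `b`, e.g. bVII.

Imaj7

The diatonic triads in Bb minor (with V from harmonic minor) are Bbm, Cdim, Db, Ebm, F, Gb, Ab. Bbm, Ab7, Ebm7, F7 and Bbm7 all belong to that set. Bbmaj7 (Bb–D–F–A) is not: scale degree 1 in Bb minor carries Bbm (i). In Bb major the chord on that degree is Bbmaj7, so here it functions as Imaj7, borrowed from the parallel major.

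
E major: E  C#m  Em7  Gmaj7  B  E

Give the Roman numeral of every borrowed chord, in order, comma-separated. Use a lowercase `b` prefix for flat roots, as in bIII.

In E major the diatonic chords are E, F#m, G#m, A, B, C#m, D#dim. Of the given chords, E, C#m and B are diatonic. Em7 (E–G–B–D) doesn't fit — on degree 1 E major would have E (I). Em7 is the degree-1 chord of E minor, so it is the borrowed i7. But Gmaj7 (G–B–D–F#) is foreign: the diatonic iii on degree 3 is G#m, whereas Gmaj7 comes from E minor. It is labeled bIIImaj7.

i7, bIIImaj7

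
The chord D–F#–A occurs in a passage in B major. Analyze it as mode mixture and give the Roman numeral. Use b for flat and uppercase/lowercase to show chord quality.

bIII

In B major scale degree 3 is D#; D is its lowered form, from B minor. The diatonic chord on degree 3 would be D#m (iii), but D–F#–A is the major chord from B minor. As a borrowed chord it is labeled bIII.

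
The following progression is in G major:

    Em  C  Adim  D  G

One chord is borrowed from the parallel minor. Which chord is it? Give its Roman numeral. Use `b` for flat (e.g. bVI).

ii°

In G major the diatonic chords are G, Am, Bm, C, D, Em, F#dim. Em, C, D and G all belong to that set. Adim (A–C–Eb) doesn't fit — on degree 2 G major would have Am (ii). Adim is the degree-2 chord of G minor, so it is the borrowed ii°.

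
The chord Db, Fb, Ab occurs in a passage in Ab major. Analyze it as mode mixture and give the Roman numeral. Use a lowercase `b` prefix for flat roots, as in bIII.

iv

Db is scale degree 4 in Ab major. Diatonically Ab major has Db (IV) on that degree; Db–Fb–Ab is instead the minor chord native to Ab minor, so it takes the label iv.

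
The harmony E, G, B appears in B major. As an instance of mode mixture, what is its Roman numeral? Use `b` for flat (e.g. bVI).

iv

E is scale degree 4 in B major. E–G–B is a minor chord — the form found in B minor, not the diatonic IV (E). Borrowed into B major it is written iv.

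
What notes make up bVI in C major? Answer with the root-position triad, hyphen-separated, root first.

Scale degree 6 in C major is A. bVI uses the lowered form, Ab, taken from C minor. Building the major chord from the parallel minor on Ab: Ab–C–Eb.

Ab-C-Eb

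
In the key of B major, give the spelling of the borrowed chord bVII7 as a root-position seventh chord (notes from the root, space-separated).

The root of bVII7 is the lowered 7th degree: A# becomes A. Building the dominant-seventh chord from the parallel minor on A: A–C#–E–G.

A C# E G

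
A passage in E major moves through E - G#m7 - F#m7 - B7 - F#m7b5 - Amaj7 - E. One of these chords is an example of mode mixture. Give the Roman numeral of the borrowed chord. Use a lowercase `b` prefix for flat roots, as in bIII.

iiø7

The diatonic triads in E major are E, F#m, G#m, A, B, C#m, D#dim. E, G#m7, F#m7, B7 and Amaj7 all belong to that set. But F#m7b5 (F#–A–C–E) is foreign: the diatonic ii on degree 2 is F#m, whereas F#m7b5 comes from E minor. It is labeled iiø7.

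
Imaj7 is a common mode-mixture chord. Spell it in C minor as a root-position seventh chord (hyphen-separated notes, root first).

C-E-G-B

Imaj7 is built on scale degree 1, which is C in both C minor and its parallel. Building the major-seventh chord from the parallel major on C: C–E–G–B.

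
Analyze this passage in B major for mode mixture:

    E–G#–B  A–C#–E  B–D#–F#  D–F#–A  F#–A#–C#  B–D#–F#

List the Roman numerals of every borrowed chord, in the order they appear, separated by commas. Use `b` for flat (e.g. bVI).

In B major the diatonic chords are B, C#m, D#m, E, F#, G#m, A#dim. E–G#–B = E, B–D#–F# = B and F#–A#–C# = F# are all diatonic. A–C#–E doesn't fit — on degree 7 B major would have A#dim (vii°). A is the degree-7 chord of B minor, so it is the borrowed bVII. D–F#–A doesn't fit — on degree 3 B major would have D#m (iii). D is the degree-3 chord of B minor, so it is the borrowed bIII.

bVII, bIII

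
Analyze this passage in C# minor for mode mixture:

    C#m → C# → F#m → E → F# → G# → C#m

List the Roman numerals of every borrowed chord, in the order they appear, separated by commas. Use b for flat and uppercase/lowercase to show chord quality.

I, IV

In C# minor (with V from harmonic minor) the diatonic chords are C#m, D#dim, E, F#m, G#, A, B. C#m, F#m, E and G# are all diatonic. C# (C#–E#–G#) is not: scale degree 1 in C# minor carries C#m (i). In C# major the chord on that degree is C#, so here it functions as I, borrowed from the parallel major. But F# (F#–A#–C#) is foreign: the diatonic iv on degree 4 is F#m, whereas F# comes from C# major. It is labeled IV.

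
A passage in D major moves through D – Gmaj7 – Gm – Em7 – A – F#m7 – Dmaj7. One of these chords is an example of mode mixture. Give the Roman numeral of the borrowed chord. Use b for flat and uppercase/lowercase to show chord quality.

The diatonic triads in D major are D, Em, F#m, G, A, Bm, C#dim. Of the given chords, D, Gmaj7, Em7, A, F#m7 and Dmaj7 are diatonic. Gm (G–Bb–D) doesn't fit — on degree 4 D major would have G (IV). Gm is the degree-4 chord of D minor, so it is the borrowed iv.

iv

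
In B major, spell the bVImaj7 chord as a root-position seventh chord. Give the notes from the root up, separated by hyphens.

bVImaj7 is built on the lowered scale degree 6. In B major degree 6 is G#; lowered it becomes G. Stacking thirds in B minor on G gives G–B–D–F#.

G-B-D-F#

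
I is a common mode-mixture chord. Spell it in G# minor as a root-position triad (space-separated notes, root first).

I is built on scale degree 1, which is G# in both G# minor and its parallel. In G# major the chord on G# is G#–B#–D#.

G# B# D#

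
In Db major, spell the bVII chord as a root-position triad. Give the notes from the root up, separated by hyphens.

bVII is built on the lowered scale degree 7. In Db major degree 7 is C; lowered it becomes Cb. Stacking thirds in Db minor on Cb gives Cb–Eb–Gb.

Cb-Eb-Gb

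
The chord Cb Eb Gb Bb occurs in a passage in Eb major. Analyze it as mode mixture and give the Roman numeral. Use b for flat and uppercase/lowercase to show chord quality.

bVImaj7

In Eb major scale degree 6 is C; Cb is its lowered form, from Eb minor. Diatonically Eb major has Cm (vi) on that degree; Cb–Eb–Gb–Bb is instead the major-seventh chord native to Eb minor, so it takes the label bVImaj7.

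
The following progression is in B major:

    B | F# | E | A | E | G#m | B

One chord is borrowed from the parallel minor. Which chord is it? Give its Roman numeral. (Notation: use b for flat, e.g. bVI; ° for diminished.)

bVII

B major has the diatonic set B, C#m, D#m, E, F#, G#m, A#dim. B, F#, E and G#m are all diatonic. But A (A–C#–E) is foreign: the diatonic vii° on degree 7 is A#dim, whereas A comes from B minor. It is labeled bVII.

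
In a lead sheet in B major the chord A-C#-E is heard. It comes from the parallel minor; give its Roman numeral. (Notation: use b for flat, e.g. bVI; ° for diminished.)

bVII

A is the lowered form of scale degree 7 in B major (the diatonic degree 7 is A#). The diatonic chord on degree 7 would be A#dim (vii°), but A–C#–E is the major chord from B minor. As a borrowed chord it is labeled bVII.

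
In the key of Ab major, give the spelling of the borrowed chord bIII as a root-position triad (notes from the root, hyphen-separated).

The root of bIII is the lowered 3rd degree: C becomes Cb. Stacking thirds in Ab minor on Cb gives Cb–Eb–Gb.

Cb-Eb-Gb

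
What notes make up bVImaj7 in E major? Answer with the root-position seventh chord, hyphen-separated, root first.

The root of bVImaj7 is the lowered 6th degree: C# becomes C. In E minor the chord on C is C–E–G–B.

C-E-G-B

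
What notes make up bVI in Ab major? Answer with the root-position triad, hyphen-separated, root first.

bVI is built on the lowered scale degree 6. In Ab major degree 6 is F; lowered it becomes Fb. Building the major chord from the parallel minor on Fb: Fb–Ab–Cb.

Fb-Ab-Cb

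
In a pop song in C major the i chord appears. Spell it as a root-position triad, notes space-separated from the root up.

C Eb G

i is built on scale degree 1, which is C in both C major and its parallel. Stacking thirds in C minor on C gives C–Eb–G.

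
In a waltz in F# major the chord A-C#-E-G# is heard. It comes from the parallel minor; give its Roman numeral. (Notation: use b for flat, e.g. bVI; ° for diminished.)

A is the lowered form of scale degree 3 in F# major (the diatonic degree 3 is A#). A–C#–E–G# is a major-seventh chord — the form found in F# minor, not the diatonic iii (A#m). Borrowed into F# major it is written bIIImaj7.

bIIImaj7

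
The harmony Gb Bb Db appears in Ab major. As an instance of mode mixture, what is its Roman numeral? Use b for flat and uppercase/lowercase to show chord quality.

bVII

In Ab major scale degree 7 is G; Gb is its lowered form, from Ab minor. Diatonically Ab major has Gdim (vii°) on that degree; Gb–Bb–Db is instead the major chord native to Ab minor, so it takes the label bVII.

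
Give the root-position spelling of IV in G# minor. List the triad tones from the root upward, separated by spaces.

C# E# G#

IV is built on scale degree 4, which is C# in both G# minor and its parallel. Building the major chord from the parallel major on C#: C#–E#–G#.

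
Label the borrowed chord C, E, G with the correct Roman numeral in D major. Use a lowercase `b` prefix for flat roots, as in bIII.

bVII

In D major scale degree 7 is C#; C is its lowered form, from D minor. Diatonically D major has C#dim (vii°) on that degree; C–E–G is instead the major chord native to D minor, so it takes the label bVII.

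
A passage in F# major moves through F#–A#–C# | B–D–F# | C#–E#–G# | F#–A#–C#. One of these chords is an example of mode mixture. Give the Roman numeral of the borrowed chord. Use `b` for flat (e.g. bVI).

The diatonic triads in F# major are F#, G#m, A#m, B, C#, D#m, E#dim. F#–A#–C# = F# and C#–E#–G# = C# are both diatonic. But B–D–F# is foreign: the diatonic IV on degree 4 is B, whereas Bm comes from F# minor. It is labeled iv.

iv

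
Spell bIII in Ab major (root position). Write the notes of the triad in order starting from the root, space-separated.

Cb Eb Gb

Scale degree 3 in Ab major is C. bIII uses the lowered form, Cb, taken from Ab minor. Building the major chord from the parallel minor on Cb: Cb–Eb–Gb.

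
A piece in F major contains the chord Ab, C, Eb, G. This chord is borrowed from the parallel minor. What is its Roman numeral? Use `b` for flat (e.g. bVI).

bIIImaj7

The root Ab is the lowered 3rd scale degree — diatonically F major has A there. Diatonically F major has Am (iii) on that degree; Ab–C–Eb–G is instead the major-seventh chord native to F minor, so it takes the label bIIImaj7.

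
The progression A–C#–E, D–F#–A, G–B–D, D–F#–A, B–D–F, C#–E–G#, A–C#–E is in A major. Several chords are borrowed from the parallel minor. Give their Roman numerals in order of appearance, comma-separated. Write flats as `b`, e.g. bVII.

A major has the diatonic set A, Bm, C#m, D, E, F#m, G#dim. A–C#–E = A, D–F#–A = D and C#–E–G# = C#m all belong to that set. G–B–D is not: scale degree 7 in A major carries G#dim (vii°). In A minor the chord on that degree is G, so here it functions as bVII, borrowed from the parallel minor. B–D–F doesn't fit — on degree 2 A major would have Bm (ii). Bdim is the degree-2 chord of A minor, so it is the borrowed ii°.

bVII, ii°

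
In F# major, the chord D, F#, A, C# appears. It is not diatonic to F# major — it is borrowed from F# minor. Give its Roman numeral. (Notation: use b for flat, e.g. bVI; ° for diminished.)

bVImaj7

D is the lowered form of scale degree 6 in F# major (the diatonic degree 6 is D#). The diatonic chord on degree 6 would be D#m (vi), but D–F#–A–C# is the major-seventh chord from F# minor. As a borrowed chord it is labeled bVImaj7.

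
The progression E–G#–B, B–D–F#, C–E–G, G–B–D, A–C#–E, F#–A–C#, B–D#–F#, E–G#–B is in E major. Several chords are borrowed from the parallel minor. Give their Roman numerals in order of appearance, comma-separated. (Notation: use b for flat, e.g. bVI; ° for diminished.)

v, bVI, bIII

E major has the diatonic set E, F#m, G#m, A, B, C#m, D#dim. Of the given chords, E–G#–B = E, A–C#–E = A, F#–A–C# = F#m and B–D#–F# = B are diatonic. B–D–F# doesn't fit — on degree 5 E major would have B (V). Bm is the degree-5 chord of E minor, so it is the borrowed v. But C–E–G is foreign: the diatonic vi on degree 6 is C#m, whereas C comes from E minor. It is labeled bVI. But G–B–D is foreign: the diatonic iii on degree 3 is G#m, whereas G comes from E minor. It is labeled bIII.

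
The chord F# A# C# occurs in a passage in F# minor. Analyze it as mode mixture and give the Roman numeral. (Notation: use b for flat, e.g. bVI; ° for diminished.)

F# is scale degree 1 in F# minor. Diatonically F# minor has F#m (i) on that degree; F#–A#–C# is instead the major chord native to F# major, so it takes the label I.

I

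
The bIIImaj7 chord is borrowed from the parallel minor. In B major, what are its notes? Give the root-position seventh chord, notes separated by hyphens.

D-F#-A-C#

bIIImaj7 is built on the lowered scale degree 3. In B major degree 3 is D#; lowered it becomes D. In B minor the chord on D is D–F#–A–C#.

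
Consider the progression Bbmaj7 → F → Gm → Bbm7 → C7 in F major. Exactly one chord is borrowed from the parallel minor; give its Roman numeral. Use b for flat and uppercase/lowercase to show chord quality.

F major has the diatonic set F, Gm, Am, Bb, C, Dm, Edim. Of the given chords, Bbmaj7, F, Gm and C7 are diatonic. But Bbm7 (Bb–Db–F–Ab) is foreign: the diatonic IV on degree 4 is Bb, whereas Bbm7 comes from F minor. It is labeled iv7.

iv7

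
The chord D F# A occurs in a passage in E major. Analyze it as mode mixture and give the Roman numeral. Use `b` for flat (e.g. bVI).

D is the lowered form of scale degree 7 in E major (the diatonic degree 7 is D#). Diatonically E major has D#dim (vii°) on that degree; D–F#–A is instead the major chord native to E minor, so it takes the label bVII.

bVII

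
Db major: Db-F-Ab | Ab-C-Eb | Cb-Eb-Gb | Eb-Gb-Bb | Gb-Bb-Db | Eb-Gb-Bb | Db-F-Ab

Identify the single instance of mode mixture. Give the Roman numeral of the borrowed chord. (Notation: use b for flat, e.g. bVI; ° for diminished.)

The diatonic triads in Db major are Db, Ebm, Fm, Gb, Ab, Bbm, Cdim. Db–F–Ab = Db, Ab–C–Eb = Ab, Eb–Gb–Bb = Ebm and Gb–Bb–Db = Gb are all diatonic. Cb–Eb–Gb is not: scale degree 7 in Db major carries Cdim (vii°). In Db minor the chord on that degree is Cb, so here it functions as bVII, borrowed from the parallel minor.

bVII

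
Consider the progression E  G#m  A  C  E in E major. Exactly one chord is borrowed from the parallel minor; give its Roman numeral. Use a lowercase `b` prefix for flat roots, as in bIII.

The diatonic triads in E major are E, F#m, G#m, A, B, C#m, D#dim. E, G#m and A all belong to that set. C (C–E–G) doesn't fit — on degree 6 E major would have C#m (vi). C is the degree-6 chord of E minor, so it is the borrowed bVI.

bVI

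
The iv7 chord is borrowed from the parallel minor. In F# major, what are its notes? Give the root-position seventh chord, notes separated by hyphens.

The root, B, is scale degree 4 — the same note in F# major and F# minor; only the chord quality changes. Stacking thirds in F# minor on B gives B–D–F#–A.

B-D-F#-A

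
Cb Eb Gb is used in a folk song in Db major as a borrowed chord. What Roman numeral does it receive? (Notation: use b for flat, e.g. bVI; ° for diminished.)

bVII

Cb is the lowered form of scale degree 7 in Db major (the diatonic degree 7 is C). The diatonic chord on degree 7 would be Cdim (vii°), but Cb–Eb–Gb is the major chord from Db minor. As a borrowed chord it is labeled bVII.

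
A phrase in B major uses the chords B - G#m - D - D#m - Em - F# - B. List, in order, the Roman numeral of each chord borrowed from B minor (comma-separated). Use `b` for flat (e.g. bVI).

bIII, iv

The diatonic triads in B major are B, C#m, D#m, E, F#, G#m, A#dim. B, G#m, D#m and F# are all diatonic. D (D–F#–A) doesn't fit — on degree 3 B major would have D#m (iii). D is the degree-3 chord of B minor, so it is the borrowed bIII. But Em (E–G–B) is foreign: the diatonic IV on degree 4 is E, whereas Em comes from B minor. It is labeled iv.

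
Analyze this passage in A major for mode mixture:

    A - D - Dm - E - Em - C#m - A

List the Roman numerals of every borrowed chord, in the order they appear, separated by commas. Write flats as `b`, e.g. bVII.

A major has the diatonic set A, Bm, C#m, D, E, F#m, G#dim. A, D, E and C#m all belong to that set. Dm (D–F–A) is not: scale degree 4 in A major carries D (IV). In A minor the chord on that degree is Dm, so here it functions as iv, borrowed from the parallel minor. Em (E–G–B) doesn't fit — on degree 5 A major would have E (V). Em is the degree-5 chord of A minor, so it is the borrowed v.

iv, v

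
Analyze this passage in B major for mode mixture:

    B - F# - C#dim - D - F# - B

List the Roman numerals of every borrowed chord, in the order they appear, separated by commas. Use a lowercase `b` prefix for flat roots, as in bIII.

ii°, bIII

In B major the diatonic chords are B, C#m, D#m, E, F#, G#m, A#dim. B and F# both belong to that set. C#dim (C#–E–G) is not: scale degree 2 in B major carries C#m (ii). In B minor the chord on that degree is C#dim, so here it functions as ii°, borrowed from the parallel minor. D (D–F#–A) is not: scale degree 3 in B major carries D#m (iii). In B minor the chord on that degree is D, so here it functions as bIII, borrowed from the parallel minor.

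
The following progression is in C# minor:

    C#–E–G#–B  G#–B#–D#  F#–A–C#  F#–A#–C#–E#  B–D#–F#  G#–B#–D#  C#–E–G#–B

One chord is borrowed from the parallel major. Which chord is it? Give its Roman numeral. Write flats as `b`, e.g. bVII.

IVmaj7

The diatonic triads in C# minor (with V from harmonic minor) are C#m, D#dim, E, F#m, G#, A, B. C#–E–G#–B = C#m7, G#–B#–D# = G#, F#–A–C# = F#m and B–D#–F# = B are all diatonic. F#–A#–C#–E# is not: scale degree 4 in C# minor carries F#m (iv). In C# major the chord on that degree is F#maj7, so here it functions as IVmaj7, borrowed from the parallel major.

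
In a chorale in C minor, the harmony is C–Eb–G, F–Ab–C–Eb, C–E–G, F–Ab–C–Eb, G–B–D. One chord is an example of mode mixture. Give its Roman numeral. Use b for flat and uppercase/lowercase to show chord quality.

C minor has the diatonic set Cm, Ddim, Eb, Fm, G, Ab, Bb (with V from harmonic minor). C–Eb–G = Cm, F–Ab–C–Eb = Fm7 and G–B–D = G all belong to that set. C–E–G is not: scale degree 1 in C minor carries Cm (i). In C major the chord on that degree is C, so here it functions as I, borrowed from the parallel major.

I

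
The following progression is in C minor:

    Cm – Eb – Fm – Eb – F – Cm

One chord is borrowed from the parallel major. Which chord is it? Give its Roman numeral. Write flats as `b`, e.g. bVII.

IV

The diatonic triads in C minor (with V from harmonic minor) are Cm, Ddim, Eb, Fm, G, Ab, Bb. Cm, Eb and Fm all belong to that set. F (F–A–C) is not: scale degree 4 in C minor carries Fm (iv). In C major the chord on that degree is F, so here it functions as IV, borrowed from the parallel major.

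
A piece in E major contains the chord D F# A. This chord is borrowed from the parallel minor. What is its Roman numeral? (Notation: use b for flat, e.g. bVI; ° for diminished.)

bVII

In E major scale degree 7 is D#; D is its lowered form, from E minor. Diatonically E major has D#dim (vii°) on that degree; D–F#–A is instead the major chord native to E minor, so it takes the label bVII.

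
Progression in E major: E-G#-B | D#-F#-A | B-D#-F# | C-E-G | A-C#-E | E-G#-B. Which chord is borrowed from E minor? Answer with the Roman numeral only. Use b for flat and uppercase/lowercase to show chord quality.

In E major the diatonic chords are E, F#m, G#m, A, B, C#m, D#dim. Of the given chords, E–G#–B = E, D#–F#–A = D#dim, B–D#–F# = B and A–C#–E = A are diatonic. C–E–G doesn't fit — on degree 6 E major would have C#m (vi). C is the degree-6 chord of E minor, so it is the borrowed bVI.

bVI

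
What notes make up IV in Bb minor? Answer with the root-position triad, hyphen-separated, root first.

Eb-G-Bb

The root, Eb, is scale degree 4 — the same note in Bb minor and Bb major; only the chord quality changes. Building the major chord from the parallel major on Eb: Eb–G–Bb.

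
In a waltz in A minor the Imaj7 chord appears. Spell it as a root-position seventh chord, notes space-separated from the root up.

Imaj7 is built on scale degree 1, which is A in both A minor and its parallel. Stacking thirds in A major on A gives A–C#–E–G#.

A C# E G#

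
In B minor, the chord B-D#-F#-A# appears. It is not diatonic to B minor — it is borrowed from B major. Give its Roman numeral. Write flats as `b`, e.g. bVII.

Imaj7

B is scale degree 1 in B minor. B–D#–F#–A# is a major-seventh chord — the form found in B major, not the diatonic i (Bm). Borrowed into B minor it is written Imaj7.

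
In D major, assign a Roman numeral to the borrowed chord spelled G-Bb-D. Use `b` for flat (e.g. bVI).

The root G is the diatonic 4th degree of D major; the borrowing shows in the chord quality. Diatonically D major has G (IV) on that degree; G–Bb–D is instead the minor chord native to D minor, so it takes the label iv.

iv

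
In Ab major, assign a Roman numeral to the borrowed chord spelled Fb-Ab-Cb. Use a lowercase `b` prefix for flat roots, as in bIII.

bVI

The root Fb is the lowered 6th scale degree — diatonically Ab major has F there. Fb–Ab–Cb is a major chord — the form found in Ab minor, not the diatonic vi (Fm). Borrowed into Ab major it is written bVI.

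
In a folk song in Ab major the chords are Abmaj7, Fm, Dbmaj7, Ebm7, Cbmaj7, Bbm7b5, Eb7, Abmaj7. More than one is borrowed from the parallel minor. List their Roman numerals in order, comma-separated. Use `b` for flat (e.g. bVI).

In Ab major the diatonic chords are Ab, Bbm, Cm, Db, Eb, Fm, Gdim. Of the given chords, Abmaj7, Fm, Dbmaj7 and Eb7 are diatonic. Ebm7 (Eb–Gb–Bb–Db) doesn't fit — on degree 5 Ab major would have Eb (V). Ebm7 is the degree-5 chord of Ab minor, so it is the borrowed v7. Cbmaj7 (Cb–Eb–Gb–Bb) is not: scale degree 3 in Ab major carries Cm (iii). In Ab minor the chord on that degree is Cbmaj7, so here it functions as bIIImaj7, borrowed from the parallel minor. Bbm7b5 (Bb–Db–Fb–Ab) doesn't fit — on degree 2 Ab major would have Bbm (ii). Bbm7b5 is the degree-2 chord of Ab minor, so it is the borrowed iiø7.

v7, bIIImaj7, iiø7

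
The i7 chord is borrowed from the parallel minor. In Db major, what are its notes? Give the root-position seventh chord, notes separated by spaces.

i7 is built on scale degree 1, which is Db in both Db major and its parallel. Stacking thirds in Db minor on Db gives Db–Fb–Ab–Cb.

Db Fb Ab Cb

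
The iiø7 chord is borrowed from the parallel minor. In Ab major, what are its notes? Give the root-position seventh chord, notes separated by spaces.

The root, Bb, is scale degree 2 — the same note in Ab major and Ab minor; only the chord quality changes. In Ab minor the chord on Bb is Bb–Db–Fb–Ab.

Bb Db Fb Ab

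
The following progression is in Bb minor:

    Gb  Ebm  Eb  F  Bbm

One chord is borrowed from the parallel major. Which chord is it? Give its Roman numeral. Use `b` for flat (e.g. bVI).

IV

In Bb minor (with V from harmonic minor) the diatonic chords are Bbm, Cdim, Db, Ebm, F, Gb, Ab. Gb, Ebm, F and Bbm are all diatonic. Eb (Eb–G–Bb) is not: scale degree 4 in Bb minor carries Ebm (iv). In Bb major the chord on that degree is Eb, so here it functions as IV, borrowed from the parallel major.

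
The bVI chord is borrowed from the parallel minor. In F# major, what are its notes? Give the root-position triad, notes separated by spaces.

D F# A

bVI is built on the lowered scale degree 6. In F# major degree 6 is D#; lowered it becomes D. In F# minor the chord on D is D–F#–A.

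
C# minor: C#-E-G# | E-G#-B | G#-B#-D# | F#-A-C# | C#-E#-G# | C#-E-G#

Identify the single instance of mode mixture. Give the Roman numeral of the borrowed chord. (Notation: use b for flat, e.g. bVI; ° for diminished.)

The diatonic triads in C# minor (with V from harmonic minor) are C#m, D#dim, E, F#m, G#, A, B. C#–E–G# = C#m, E–G#–B = E, G#–B#–D# = G# and F#–A–C# = F#m are all diatonic. C#–E#–G# doesn't fit — on degree 1 C# minor would have C#m (i). C# is the degree-1 chord of C# major, so it is the borrowed I.

I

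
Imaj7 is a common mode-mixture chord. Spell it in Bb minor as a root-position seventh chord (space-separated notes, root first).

The root, Bb, is scale degree 1 — the same note in Bb minor and Bb major; only the chord quality changes. In Bb major the chord on Bb is Bb–D–F–A.

Bb D F A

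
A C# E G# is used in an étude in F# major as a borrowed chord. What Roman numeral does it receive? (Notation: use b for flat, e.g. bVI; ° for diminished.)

A is the lowered form of scale degree 3 in F# major (the diatonic degree 3 is A#). A–C#–E–G# is a major-seventh chord — the form found in F# minor, not the diatonic iii (A#m). Borrowed into F# major it is written bIIImaj7.

bIIImaj7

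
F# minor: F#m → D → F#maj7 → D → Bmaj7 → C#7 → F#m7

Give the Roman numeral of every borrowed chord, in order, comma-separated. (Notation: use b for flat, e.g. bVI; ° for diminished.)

The diatonic triads in F# minor (with V from harmonic minor) are F#m, G#dim, A, Bm, C#, D, E. Of the given chords, F#m, D, C#7 and F#m7 are diatonic. F#maj7 (F#–A#–C#–E#) is not: scale degree 1 in F# minor carries F#m (i). In F# major the chord on that degree is F#maj7, so here it functions as Imaj7, borrowed from the parallel major. Bmaj7 (B–D#–F#–A#) doesn't fit — on degree 4 F# minor would have Bm (iv). Bmaj7 is the degree-4 chord of F# major, so it is the borrowed IVmaj7.

Imaj7, IVmaj7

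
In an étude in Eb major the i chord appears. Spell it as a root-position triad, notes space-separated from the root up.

Eb Gb Bb

i is built on scale degree 1, which is Eb in both Eb major and its parallel. Stacking thirds in Eb minor on Eb gives Eb–Gb–Bb.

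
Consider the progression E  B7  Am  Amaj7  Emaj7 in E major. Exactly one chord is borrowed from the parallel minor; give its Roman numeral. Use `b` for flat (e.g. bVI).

iv

The diatonic triads in E major are E, F#m, G#m, A, B, C#m, D#dim. Of the given chords, E, B7, Amaj7 and Emaj7 are diatonic. Am (A–C–E) doesn't fit — on degree 4 E major would have A (IV). Am is the degree-4 chord of E minor, so it is the borrowed iv.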